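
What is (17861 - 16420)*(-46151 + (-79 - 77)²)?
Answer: -31435415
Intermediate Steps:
(17861 - 16420)*(-46151 + (-79 - 77)²) = 1441*(-46151 + (-156)²) = 1441*(-46151 + 24336) = 1441*(-21815) = -31435415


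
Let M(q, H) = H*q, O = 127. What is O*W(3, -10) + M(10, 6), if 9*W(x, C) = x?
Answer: 307/3 ≈ 102.33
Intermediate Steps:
W(x, C) = x/9
O*W(3, -10) + M(10, 6) = 127*((⅑)*3) + 6*10 = 127*(⅓) + 60 = 127/3 + 60 = 307/3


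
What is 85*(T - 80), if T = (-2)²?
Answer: -6460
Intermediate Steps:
T = 4
85*(T - 80) = 85*(4 - 80) = 85*(-76) = -6460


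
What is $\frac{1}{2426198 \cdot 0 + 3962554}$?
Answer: $\frac{1}{3962554} \approx 2.5236 \cdot 10^{-7}$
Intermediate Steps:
$\frac{1}{2426198 \cdot 0 + 3962554} = \frac{1}{0 + 3962554} = \frac{1}{3962554}$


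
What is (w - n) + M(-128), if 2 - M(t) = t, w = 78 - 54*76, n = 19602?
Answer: -23498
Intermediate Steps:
w = -4026 (w = 78 - 4104 = -4026)
M(t) = 2 - t
(w - n) + M(-128) = (-4026 - 1*19602) + (2 - 1*(-128)) = (-4026 - 19602) + (2 + 128) = -23628 + 130 = -23498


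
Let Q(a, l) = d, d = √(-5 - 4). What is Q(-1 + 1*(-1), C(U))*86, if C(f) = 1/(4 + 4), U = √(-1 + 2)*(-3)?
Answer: 258*I ≈ 258.0*I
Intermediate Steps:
U = -3 (U = √1*(-3) = 1*(-3) = -3)
C(f) = ⅛ (C(f) = 1/8 = ⅛)
d = 3*I (d = √(-9) = 3*I ≈ 3.0*I)
Q(a, l) = 3*I
Q(-1 + 1*(-1), C(U))*86 = (3*I)*86 = 258*I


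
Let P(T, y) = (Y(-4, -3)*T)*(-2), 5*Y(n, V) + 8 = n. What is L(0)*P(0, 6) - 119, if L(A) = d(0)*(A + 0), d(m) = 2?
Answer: -119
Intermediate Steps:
Y(n, V) = -8/5 + n/5
L(A) = 2*A (L(A) = 2*(A + 0) = 2*A)
P(T, y) = 24*T/5 (P(T, y) = ((-8/5 + (1/5)*(-4))*T)*(-2) = ((-8/5 - 4/5)*T)*(-2) = -12*T/5*(-2) = 24*T/5)
L(0)*P(0, 6) - 119 = (2*0)*((24/5)*0) - 119 = 0*0 - 119 = 0 - 119 = -119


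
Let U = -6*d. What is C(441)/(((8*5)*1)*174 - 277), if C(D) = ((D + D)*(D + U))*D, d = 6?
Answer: 157529610/6683 ≈ 23572.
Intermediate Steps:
U = -36 (U = -6*6 = -36)
C(D) = 2*D**2*(-36 + D) (C(D) = ((D + D)*(D - 36))*D = ((2*D)*(-36 + D))*D = (2*D*(-36 + D))*D = 2*D**2*(-36 + D))
C(441)/(((8*5)*1)*174 - 277) = (2*441**2*(-36 + 441))/(((8*5)*1)*174 - 277) = (2*194481*405)/((40*1)*174 - 277) = 157529610/(40*174 - 277) = 157529610/(6960 - 277) = 157529610/6683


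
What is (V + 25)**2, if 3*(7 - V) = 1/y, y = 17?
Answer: 2660161/2601 ≈ 1022.7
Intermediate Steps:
V = 356/51 (V = 7 - 1/3/17 = 7 - 1/3*1/17 = 7 - 1/51 = 356/51 ≈ 6.9804)
(V + 25)**2 = (356/51 + 25)**2 = (1631/51)**2 = 2660161/2601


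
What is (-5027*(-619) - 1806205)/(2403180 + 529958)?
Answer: 17642/39637 ≈ 0.44509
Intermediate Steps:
(-5027*(-619) - 1806205)/(2403180 + 529958) = (3111713 - 1806205)/2933138 = 1305508*(1/2933138) = 17642/39637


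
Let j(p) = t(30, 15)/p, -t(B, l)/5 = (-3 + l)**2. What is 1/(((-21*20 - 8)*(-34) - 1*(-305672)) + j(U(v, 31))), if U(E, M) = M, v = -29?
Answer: 31/9926224 ≈ 3.1230e-6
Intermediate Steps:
t(B, l) = -5*(-3 + l)**2
j(p) = -720/p (j(p) = (-5*(-3 + 15)**2)/p = (-5*12**2)/p = (-5*144)/p = -720/p)
1/(((-21*20 - 8)*(-34) - 1*(-305672)) + j(U(v, 31))) = 1/(((-21*20 - 8)*(-34) - 1*(-305672)) - 720/31) = 1/(((-420 - 8)*(-34) + 305672) - 720*1/31) = 1/((-428*(-34) + 305672) - 720/31) = 1/((14552 + 305672) - 720/31) = 1/(320224 - 720/31) = 1/(9926224/31) = 31/9926224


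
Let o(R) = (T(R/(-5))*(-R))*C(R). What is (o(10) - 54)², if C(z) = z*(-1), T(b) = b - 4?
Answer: 427716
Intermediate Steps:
T(b) = -4 + b
C(z) = -z
o(R) = R²*(-4 - R/5) (o(R) = ((-4 + R/(-5))*(-R))*(-R) = ((-4 + R*(-⅕))*(-R))*(-R) = ((-4 - R/5)*(-R))*(-R) = (-R*(-4 - R/5))*(-R) = R²*(-4 - R/5))
(o(10) - 54)² = ((⅕)*10²*(-20 - 1*10) - 54)² = ((⅕)*100*(-20 - 10) - 54)² = ((⅕)*100*(-30) - 54)² = (-600 - 54)² = (-654)² = 427716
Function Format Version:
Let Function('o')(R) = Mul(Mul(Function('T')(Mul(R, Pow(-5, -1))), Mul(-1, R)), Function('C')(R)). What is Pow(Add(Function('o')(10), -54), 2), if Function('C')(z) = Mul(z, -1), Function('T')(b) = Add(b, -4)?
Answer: 427716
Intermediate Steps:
Function('T')(b) = Add(-4, b)
Function('C')(z) = Mul(-1, z)
Function('o')(R) = Mul(Pow(R, 2), Add(-4, Mul(Rational(-1, 5), R))) (Function('o')(R) = Mul(Mul(Add(-4, Mul(R, Pow(-5, -1))), Mul(-1, R)), Mul(-1, R)) = Mul(Mul(Add(-4, Mul(R, Rational(-1, 5))), Mul(-1, R)), Mul(-1, R)) = Mul(Mul(Add(-4, Mul(Rational(-1, 5), R)), Mul(-1, R)), Mul(-1, R)) = Mul(Mul(-1, R, Add(-4, Mul(Rational(-1, 5), R))), Mul(-1, R)) = Mul(Pow(R, 2), Add(-4, Mul(Rational(-1, 5), R))))
Pow(Add(Function('o')(10), -54), 2) = Pow(Add(Mul(Rational(1, 5), Pow(10, 2), Add(-20, Mul(-1, 10))), -54), 2) = Pow(Add(Mul(Rational(1, 5), 100, Add(-20, -10)), -54), 2) = Pow(Add(Mul(Rational(1, 5), 100, -30), -54), 2) = Pow(Add(-600, -54), 2) = Pow(-654, 2) = 427716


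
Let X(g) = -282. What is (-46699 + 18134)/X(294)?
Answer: 28565/282 ≈ 101.29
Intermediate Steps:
(-46699 + 18134)/X(294) = (-46699 + 18134)/(-282) = -28565*(-1/282) = 28565/282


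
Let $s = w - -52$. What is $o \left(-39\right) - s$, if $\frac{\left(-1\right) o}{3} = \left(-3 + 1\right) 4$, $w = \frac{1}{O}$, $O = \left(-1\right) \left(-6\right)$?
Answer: $- \frac{5929}{6} \approx -988.17$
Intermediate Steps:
$O = 6$
$w = \frac{1}{6} \approx 0.16667$
$o = 24$ ($o = - 3 \left(-3 + 1\right) 4 = - 3 \left(\left(-2\right) 4\right) = \left(-3\right) \left(-8\right) = 24$)
$s = \frac{313}{6}$ ($s = \frac{1}{6} - -52 = \frac{1}{6} + 52 = \frac{313}{6} \approx 52.167$)
$o \left(-39\right) - s = 24 \left(-39\right) - \frac{313}{6} = -936 - \frac{313}{6} = - \frac{5929}{6}$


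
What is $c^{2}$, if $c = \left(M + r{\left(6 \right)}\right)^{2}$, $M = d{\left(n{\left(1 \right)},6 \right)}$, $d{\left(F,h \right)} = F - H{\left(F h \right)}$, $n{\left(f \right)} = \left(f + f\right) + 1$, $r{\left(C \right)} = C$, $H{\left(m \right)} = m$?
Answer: $6561$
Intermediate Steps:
$n{\left(f \right)} = 1 + 2 f$ ($n{\left(f \right)} = 2 f + 1 = 1 + 2 f$)
$d{\left(F,h \right)} = F - F h$
$M = -15$ ($M = \left(1 + 2 \cdot 1\right) \left(1 - 6\right) = \left(1 + 2\right) \left(1 - 6\right) = 3 \left(-5\right) = -15$)
$c = 81$ ($c = \left(-15 + 6\right)^{2} = \left(-9\right)^{2} = 81$)
$c^{2} = 81^{2} = 6561$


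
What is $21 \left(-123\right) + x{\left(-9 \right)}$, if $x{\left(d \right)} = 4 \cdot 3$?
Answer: $-2571$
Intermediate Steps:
$x{\left(d \right)} = 12$
$21 \left(-123\right) + x{\left(-9 \right)} = 21 \left(-123\right) + 12 = -2583 + 12 = -2571$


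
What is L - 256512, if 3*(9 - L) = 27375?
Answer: -265628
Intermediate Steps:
L = -9116 (L = 9 - ⅓*27375 = 9 - 9125 = -9116)
L - 256512 = -9116 - 256512 = -265628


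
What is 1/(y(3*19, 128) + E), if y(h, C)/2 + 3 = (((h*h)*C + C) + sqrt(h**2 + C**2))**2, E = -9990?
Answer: 34611202927/11979348244366216873290 - 16640*sqrt(19633)/1197934824436621687329 ≈ 2.8873e-12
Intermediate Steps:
y(h, C) = -6 + 2*(C + sqrt(C**2 + h**2) + C*h**2)**2 (y(h, C) = -6 + 2*(((h*h)*C + C) + sqrt(h**2 + C**2))**2 = -6 + 2*((h**2*C + C) + sqrt(C**2 + h**2))**2 = -6 + 2*((C*h**2 + C) + sqrt(C**2 + h**2))**2 = -6 + 2*((C + C*h**2) + sqrt(C**2 + h**2))**2 = -6 + 2*(C + sqrt(C**2 + h**2) + C*h**2)**2)
1/(y(3*19, 128) + E) = 1/((-6 + 2*(128 + sqrt(128**2 + (3*19)**2) + 128*(3*19)**2)**2) - 9990) = 1/((-6 + 2*(128 + sqrt(16384 + 57**2) + 128*57**2)**2) - 9990) = 1/((-6 + 2*(128 + sqrt(16384 + 3249) + 128*3249)**2) - 9990) = 1/((-6 + 2*(128 + sqrt(19633) + 415872)**2) - 9990) = 1/((-6 + 2*(416000 + sqrt(19633))**2) - 9990) = 1/(-9996 + 2*(416000 + sqrt(19633))**2)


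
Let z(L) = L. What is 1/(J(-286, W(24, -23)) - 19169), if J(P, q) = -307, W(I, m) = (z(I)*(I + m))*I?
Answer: -1/19476 ≈ -5.1345e-5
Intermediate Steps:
W(I, m) = I²*(I + m) (W(I, m) = (I*(I + m))*I = I²*(I + m))
1/(J(-286, W(24, -23)) - 19169) = 1/(-307 - 19169) = 1/(-19476) = -1/19476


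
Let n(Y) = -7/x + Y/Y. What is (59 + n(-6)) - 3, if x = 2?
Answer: 107/2 ≈ 53.500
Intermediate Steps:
n(Y) = -5/2 (n(Y) = -7/2 + Y/Y = -7*½ + 1 = -7/2 + 1 = -5/2)
(59 + n(-6)) - 3 = (59 - 5/2) - 3 = 113/2 - 3 = 107/2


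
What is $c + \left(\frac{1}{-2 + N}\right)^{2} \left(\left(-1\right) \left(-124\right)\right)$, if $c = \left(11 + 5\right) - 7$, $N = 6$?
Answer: $\frac{67}{4} \approx 16.75$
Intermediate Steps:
$c = 9$ ($c = 16 - 7 = 9$)
$c + \left(\frac{1}{-2 + N}\right)^{2} \left(\left(-1\right) \left(-124\right)\right) = 9 + \left(\frac{1}{-2 + 6}\right)^{2} \left(\left(-1\right) \left(-124\right)\right) = 9 + \left(\frac{1}{4}\right)^{2} \cdot 124 = 9 + \frac{1}{16} \cdot 124 = 9 + \frac{31}{4} = \frac{67}{4}$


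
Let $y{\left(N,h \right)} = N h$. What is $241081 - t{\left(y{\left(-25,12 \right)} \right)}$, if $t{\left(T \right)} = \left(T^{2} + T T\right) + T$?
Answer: $61381$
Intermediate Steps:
$t{\left(T \right)} = T + 2 T^{2}$ ($t{\left(T \right)} = \left(T^{2} + T^{2}\right) + T = 2 T^{2} + T = T + 2 T^{2}$)
$241081 - t{\left(y{\left(-25,12 \right)} \right)} = 241081 - \left(-25\right) 12 \left(1 + 2 \left(\left(-25\right) 12\right)\right) = 241081 - - 300 \left(1 + 2 \left(-300\right)\right) = 241081 - - 300 \left(1 - 600\right) = 241081 - \left(-300\right) \left(-599\right) = 241081 - 179700 = 61381$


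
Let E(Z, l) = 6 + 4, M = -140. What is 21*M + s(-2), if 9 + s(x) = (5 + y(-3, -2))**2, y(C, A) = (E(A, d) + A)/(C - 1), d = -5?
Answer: -2940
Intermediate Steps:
E(Z, l) = 10
y(C, A) = (10 + A)/(-1 + C) (y(C, A) = (10 + A)/(C - 1) = (10 + A)/(-1 + C))
s(x) = 0 (s(x) = -9 + (5 + (10 - 2)/(-1 - 3))**2 = -9 + (5 + 8/(-4))**2 = -9 + (5 - 1/4*8)**2 = -9 + (5 - 2)**2 = -9 + 3**2 = -9 + 9 = 0)
21*M + s(-2) = 21*(-140) + 0 = -2940 + 0 = -2940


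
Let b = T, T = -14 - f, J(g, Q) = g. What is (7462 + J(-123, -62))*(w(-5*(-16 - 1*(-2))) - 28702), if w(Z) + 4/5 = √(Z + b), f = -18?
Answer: -1053249246/5 + 7339*√74 ≈ -2.1059e+8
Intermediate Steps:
T = 4 (T = -14 - 1*(-18) = -14 + 18 = 4)
b = 4
w(Z) = -⅘ + √(4 + Z) (w(Z) = -⅘ + √(Z + 4) = -⅘ + √(4 + Z))
(7462 + J(-123, -62))*(w(-5*(-16 - 1*(-2))) - 28702) = (7462 - 123)*((-⅘ + √(4 - 5*(-16 - 1*(-2)))) - 28702) = 7339*((-⅘ + √(4 - 5*(-16 + 2))) - 28702) = 7339*((-⅘ + √(4 - 5*(-14))) - 28702) = 7339*((-⅘ + √(4 + 70)) - 28702) = 7339*((-⅘ + √74) - 28702) = 7339*(-143514/5 + √74) = -1053249246/5 + 7339*√74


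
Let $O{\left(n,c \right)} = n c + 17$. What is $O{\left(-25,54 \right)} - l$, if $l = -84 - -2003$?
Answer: $-3252$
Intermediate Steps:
$O{\left(n,c \right)} = 17 + c n$ ($O{\left(n,c \right)} = c n + 17 = 17 + c n$)
$l = 1919$ ($l = -84 + 2003 = 1919$)
$O{\left(-25,54 \right)} - l = \left(17 + 54 \left(-25\right)\right) - 1919 = \left(17 - 1350\right) - 1919 = -1333 - 1919 = -3252$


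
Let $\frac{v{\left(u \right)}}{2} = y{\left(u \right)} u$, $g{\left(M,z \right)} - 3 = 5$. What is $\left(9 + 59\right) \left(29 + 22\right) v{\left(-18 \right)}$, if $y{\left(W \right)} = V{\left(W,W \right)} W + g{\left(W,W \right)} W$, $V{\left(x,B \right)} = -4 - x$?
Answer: $49439808$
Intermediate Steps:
$g{\left(M,z \right)} = 8$ ($g{\left(M,z \right)} = 3 + 5 = 8$)
$y{\left(W \right)} = 8 W + W \left(-4 - W\right)$ ($y{\left(W \right)} = \left(-4 - W\right) W + 8 W = W \left(-4 - W\right) + 8 W = 8 W + W \left(-4 - W\right)$)
$v{\left(u \right)} = 2 u^{2} \left(4 - u\right)$ ($v{\left(u \right)} = 2 u \left(4 - u\right) u = 2 u^{2} \left(4 - u\right)$)
$\left(9 + 59\right) \left(29 + 22\right) v{\left(-18 \right)} = \left(9 + 59\right) \left(29 + 22\right) 2 \left(-18\right)^{2} \left(4 - -18\right) = 68 \cdot 51 \cdot 2 \cdot 324 \left(4 + 18\right) = 3468 \cdot 2 \cdot 324 \cdot 22 = 3468 \cdot 14256 = 49439808$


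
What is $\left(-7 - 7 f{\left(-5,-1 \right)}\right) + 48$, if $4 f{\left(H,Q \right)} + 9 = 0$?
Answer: $\frac{227}{4} \approx 56.75$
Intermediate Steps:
$f{\left(H,Q \right)} = - \frac{9}{4}$ ($f{\left(H,Q \right)} = - \frac{9}{4} + \frac{1}{4} \cdot 0 = - \frac{9}{4} + 0 = - \frac{9}{4}$)
$\left(-7 - 7 f{\left(-5,-1 \right)}\right) + 48 = \left(-7 - - \frac{63}{4}\right) + 48 = \left(-7 + \frac{63}{4}\right) + 48 = \frac{35}{4} + 48 = \frac{227}{4}$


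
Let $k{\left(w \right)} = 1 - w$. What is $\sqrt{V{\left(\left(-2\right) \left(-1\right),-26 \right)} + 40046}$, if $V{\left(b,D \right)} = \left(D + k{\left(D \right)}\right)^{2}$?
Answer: $\sqrt{40047} \approx 200.12$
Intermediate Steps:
$V{\left(b,D \right)} = 1$ ($V{\left(b,D \right)} = \left(D - \left(-1 + D\right)\right)^{2} = 1^{2} = 1$)
$\sqrt{V{\left(\left(-2\right) \left(-1\right),-26 \right)} + 40046} = \sqrt{1 + 40046} = \sqrt{40047}$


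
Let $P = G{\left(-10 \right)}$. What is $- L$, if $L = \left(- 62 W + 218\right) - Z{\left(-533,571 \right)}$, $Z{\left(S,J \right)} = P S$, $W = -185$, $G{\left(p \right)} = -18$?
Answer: $-2094$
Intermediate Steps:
$P = -18$
$Z{\left(S,J \right)} = - 18 S$
$L = 2094$ ($L = \left(\left(-62\right) \left(-185\right) + 218\right) - \left(-18\right) \left(-533\right) = \left(11470 + 218\right) - 9594 = 11688 - 9594 = 2094$)
$- L = \left(-1\right) 2094 = -2094$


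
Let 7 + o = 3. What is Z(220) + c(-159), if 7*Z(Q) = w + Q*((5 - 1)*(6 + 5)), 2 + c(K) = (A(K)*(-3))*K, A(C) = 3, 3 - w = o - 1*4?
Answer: 19694/7 ≈ 2813.4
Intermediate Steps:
o = -4 (o = -7 + 3 = -4)
w = 11 (w = 3 - (-4 - 1*4) = 3 - (-4 - 4) = 3 - 1*(-8) = 3 + 8 = 11)
c(K) = -2 - 9*K (c(K) = -2 + (3*(-3))*K = -2 - 9*K)
Z(Q) = 11/7 + 44*Q/7 (Z(Q) = (11 + Q*((5 - 1)*(6 + 5)))/7 = (11 + Q*(4*11))/7 = (11 + Q*44)/7 = (11 + 44*Q)/7 = 11/7 + 44*Q/7)
Z(220) + c(-159) = (11/7 + (44/7)*220) + (-2 - 9*(-159)) = (11/7 + 9680/7) + (-2 + 1431) = 9691/7 + 1429 = 19694/7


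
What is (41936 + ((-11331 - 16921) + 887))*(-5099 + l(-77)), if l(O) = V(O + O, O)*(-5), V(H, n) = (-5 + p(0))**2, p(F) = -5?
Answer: -81583029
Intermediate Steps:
V(H, n) = 100 (V(H, n) = (-5 - 5)**2 = (-10)**2 = 100)
l(O) = -500 (l(O) = 100*(-5) = -500)
(41936 + ((-11331 - 16921) + 887))*(-5099 + l(-77)) = (41936 + ((-11331 - 16921) + 887))*(-5099 - 500) = (41936 + (-28252 + 887))*(-5599) = (41936 - 27365)*(-5599) = 14571*(-5599) = -81583029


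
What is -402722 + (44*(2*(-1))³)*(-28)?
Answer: -392866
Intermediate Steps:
-402722 + (44*(2*(-1))³)*(-28) = -402722 + (44*(-2)³)*(-28) = -402722 + (44*(-8))*(-28) = -402722 - 352*(-28) = -402722 + 9856 = -392866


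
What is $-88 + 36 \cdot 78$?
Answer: $2720$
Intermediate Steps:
$-88 + 36 \cdot 78 = -88 + 2808 = 2720$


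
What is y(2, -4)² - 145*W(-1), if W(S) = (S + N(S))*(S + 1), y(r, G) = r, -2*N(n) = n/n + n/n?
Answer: 4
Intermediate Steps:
N(n) = -1 (N(n) = -(n/n + n/n)/2 = -(1 + 1)/2 = -½*2 = -1)
W(S) = (1 + S)*(-1 + S) (W(S) = (S - 1)*(S + 1) = (-1 + S)*(1 + S) = (1 + S)*(-1 + S))
y(2, -4)² - 145*W(-1) = 2² - 145*(-1 + (-1)²) = 4 - 145*(-1 + 1) = 4 - 145*0 = 4 + 0 = 4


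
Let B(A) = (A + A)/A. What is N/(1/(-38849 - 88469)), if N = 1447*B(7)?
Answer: -368458292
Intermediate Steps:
B(A) = 2 (B(A) = (2*A)/A = 2)
N = 2894 (N = 1447*2 = 2894)
N/(1/(-38849 - 88469)) = 2894/(1/(-38849 - 88469)) = 2894/(1/(-127318)) = 2894/(-1/127318) = 2894*(-127318) = -368458292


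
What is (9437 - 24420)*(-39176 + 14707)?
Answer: 366619027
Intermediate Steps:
(9437 - 24420)*(-39176 + 14707) = -14983*(-24469) = 366619027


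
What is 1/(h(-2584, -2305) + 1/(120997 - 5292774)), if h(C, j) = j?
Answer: -5171777/11920945986 ≈ -0.00043384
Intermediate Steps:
1/(h(-2584, -2305) + 1/(120997 - 5292774)) = 1/(-2305 + 1/(120997 - 5292774)) = 1/(-2305 + 1/(-5171777)) = 1/(-2305 - 1/5171777) = 1/(-11920945986/5171777) = -5171777/11920945986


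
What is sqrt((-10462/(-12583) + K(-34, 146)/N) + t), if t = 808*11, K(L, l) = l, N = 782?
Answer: sqrt(215167017730881145)/4919953 ≈ 94.282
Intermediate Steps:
t = 8888
sqrt((-10462/(-12583) + K(-34, 146)/N) + t) = sqrt((-10462/(-12583) + 146/782) + 8888) = sqrt((-10462*(-1/12583) + 146*(1/782)) + 8888) = sqrt((10462/12583 + 73/391) + 8888) = sqrt(5009201/4919953 + 8888) = sqrt(43733551465/4919953) = sqrt(215167017730881145)/4919953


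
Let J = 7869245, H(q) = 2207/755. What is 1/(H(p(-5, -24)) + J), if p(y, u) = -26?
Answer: 755/5941282182 ≈ 1.2708e-7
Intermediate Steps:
H(q) = 2207/755 (H(q) = 2207*(1/755) = 2207/755)
1/(H(p(-5, -24)) + J) = 1/(2207/755 + 7869245) = 1/(5941282182/755) = 755/5941282182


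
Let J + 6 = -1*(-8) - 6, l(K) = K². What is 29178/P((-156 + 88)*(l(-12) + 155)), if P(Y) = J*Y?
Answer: 14589/40664 ≈ 0.35877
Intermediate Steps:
J = -4 (J = -6 + (-1*(-8) - 6) = -6 + (8 - 6) = -6 + 2 = -4)
P(Y) = -4*Y
29178/P((-156 + 88)*(l(-12) + 155)) = 29178/((-4*(-156 + 88)*((-12)² + 155))) = 29178/((-(-272)*(144 + 155))) = 29178/((-(-272)*299)) = 29178/((-4*(-20332))) = 29178/81328 = 29178*(1/81328) = 14589/40664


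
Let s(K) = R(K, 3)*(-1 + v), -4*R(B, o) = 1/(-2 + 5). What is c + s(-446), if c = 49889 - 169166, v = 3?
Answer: -715663/6 ≈ -1.1928e+5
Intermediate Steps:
R(B, o) = -1/12 (R(B, o) = -1/(4*(-2 + 5)) = -1/4/3 = -1/4*1/3 = -1/12)
s(K) = -1/6 (s(K) = -(-1 + 3)/12 = -1/12*2 = -1/6)
c = -119277
c + s(-446) = -119277 - 1/6 = -715663/6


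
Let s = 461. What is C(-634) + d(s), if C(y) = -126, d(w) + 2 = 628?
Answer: 500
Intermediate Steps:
d(w) = 626 (d(w) = -2 + 628 = 626)
C(-634) + d(s) = -126 + 626 = 500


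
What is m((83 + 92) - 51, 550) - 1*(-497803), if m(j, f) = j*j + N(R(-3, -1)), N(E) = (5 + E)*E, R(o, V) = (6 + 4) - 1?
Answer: 513305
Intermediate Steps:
R(o, V) = 9 (R(o, V) = 10 - 1 = 9)
N(E) = E*(5 + E)
m(j, f) = 126 + j² (m(j, f) = j*j + 9*(5 + 9) = j² + 9*14 = j² + 126 = 126 + j²)
m((83 + 92) - 51, 550) - 1*(-497803) = (126 + ((83 + 92) - 51)²) - 1*(-497803) = (126 + (175 - 51)²) + 497803 = (126 + 124²) + 497803 = (126 + 15376) + 497803 = 15502 + 497803 = 513305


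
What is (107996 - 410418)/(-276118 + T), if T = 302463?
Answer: -302422/26345 ≈ -11.479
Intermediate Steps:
(107996 - 410418)/(-276118 + T) = (107996 - 410418)/(-276118 + 302463) = -302422/26345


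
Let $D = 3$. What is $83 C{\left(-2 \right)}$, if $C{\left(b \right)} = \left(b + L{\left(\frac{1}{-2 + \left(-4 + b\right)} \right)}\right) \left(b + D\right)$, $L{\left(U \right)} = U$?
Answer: $- \frac{1411}{8} \approx -176.38$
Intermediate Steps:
$C{\left(b \right)} = \left(3 + b\right) \left(b + \frac{1}{-6 + b}\right)$ ($C{\left(b \right)} = \left(b + \frac{1}{-2 + \left(-4 + b\right)}\right) \left(b + 3\right) = \left(b + \frac{1}{-6 + b}\right) \left(3 + b\right) = \left(3 + b\right) \left(b + \frac{1}{-6 + b}\right)$)
$83 C{\left(-2 \right)} = 83 \frac{3 - 2 - 2 \left(-6 - 2\right) \left(3 - 2\right)}{-6 - 2} = 83 \frac{3 - 2 - \left(-16\right) 1}{-8} = 83 \left(- \frac{3 - 2 + 16}{8}\right) = 83 \left(\left(- \frac{1}{8}\right) 17\right) = 83 \left(- \frac{17}{8}\right) = - \frac{1411}{8}$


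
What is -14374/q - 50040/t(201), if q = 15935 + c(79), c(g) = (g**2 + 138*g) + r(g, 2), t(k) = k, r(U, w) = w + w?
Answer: -276385409/1108247 ≈ -249.39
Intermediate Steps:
r(U, w) = 2*w
c(g) = 4 + g**2 + 138*g (c(g) = (g**2 + 138*g) + 2*2 = (g**2 + 138*g) + 4 = 4 + g**2 + 138*g)
q = 33082 (q = 15935 + (4 + 79**2 + 138*79) = 15935 + (4 + 6241 + 10902) = 15935 + 17147 = 33082)
-14374/q - 50040/t(201) = -14374/33082 - 50040/201 = -14374*1/33082 - 50040*1/201 = -7187/16541 - 16680/67 = -276385409/1108247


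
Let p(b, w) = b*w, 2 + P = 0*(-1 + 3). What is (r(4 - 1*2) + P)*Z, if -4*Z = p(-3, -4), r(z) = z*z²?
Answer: -18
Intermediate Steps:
P = -2 (P = -2 + 0*(-1 + 3) = -2 + 0*2 = -2 + 0 = -2)
r(z) = z³
Z = -3 (Z = -(-3)*(-4)/4 = -¼*12 = -3)
(r(4 - 1*2) + P)*Z = ((4 - 1*2)³ - 2)*(-3) = ((4 - 2)³ - 2)*(-3) = (2³ - 2)*(-3) = (8 - 2)*(-3) = 6*(-3) = -18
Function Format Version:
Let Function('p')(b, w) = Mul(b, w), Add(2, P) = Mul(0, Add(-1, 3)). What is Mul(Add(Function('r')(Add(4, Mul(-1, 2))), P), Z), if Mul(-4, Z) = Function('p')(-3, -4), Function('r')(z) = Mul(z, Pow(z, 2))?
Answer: -18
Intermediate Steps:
P = -2 (P = Add(-2, Mul(0, Add(-1, 3))) = Add(-2, Mul(0, 2)) = Add(-2, 0) = -2)
Function('r')(z) = Pow(z, 3)
Z = -3 (Z = Mul(Rational(-1, 4), Mul(-3, -4)) = Mul(Rational(-1, 4), 12) = -3)
Mul(Add(Function('r')(Add(4, Mul(-1, 2))), P), Z) = Mul(Add(Pow(Add(4, Mul(-1, 2)), 3), -2), -3) = Mul(Add(Pow(Add(4, -2), 3), -2), -3) = Mul(Add(Pow(2, 3), -2), -3) = Mul(Add(8, -2), -3) = Mul(6, -3) = -18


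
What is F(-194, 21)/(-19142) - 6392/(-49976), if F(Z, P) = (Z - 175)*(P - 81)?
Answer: -61507061/59790037 ≈ -1.0287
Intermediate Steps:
F(Z, P) = (-175 + Z)*(-81 + P)
F(-194, 21)/(-19142) - 6392/(-49976) = (14175 - 175*21 - 81*(-194) + 21*(-194))/(-19142) - 6392/(-49976) = (14175 - 3675 + 15714 - 4074)*(-1/19142) - 6392*(-1/49976) = 22140*(-1/19142) + 799/6247 = -11070/9571 + 799/6247 = -61507061/59790037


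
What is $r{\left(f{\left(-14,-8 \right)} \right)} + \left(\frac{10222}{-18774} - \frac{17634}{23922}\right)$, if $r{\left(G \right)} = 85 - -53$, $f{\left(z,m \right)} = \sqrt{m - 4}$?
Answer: $\frac{568535308}{4158441} \approx 136.72$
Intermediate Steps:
$f{\left(z,m \right)} = \sqrt{-4 + m}$
$r{\left(G \right)} = 138$ ($r{\left(G \right)} = 85 + 53 = 138$)
$r{\left(f{\left(-14,-8 \right)} \right)} + \left(\frac{10222}{-18774} - \frac{17634}{23922}\right) = 138 + \left(\frac{10222}{-18774} - \frac{17634}{23922}\right) = 138 + \left(10222 \left(- \frac{1}{18774}\right) - \frac{2939}{3987}\right) = 138 - \frac{5329550}{4158441} = \frac{568535308}{4158441}$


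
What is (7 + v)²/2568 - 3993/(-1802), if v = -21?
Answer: 662951/289221 ≈ 2.2922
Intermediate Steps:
(7 + v)²/2568 - 3993/(-1802) = (7 - 21)²/2568 - 3993/(-1802) = (-14)²*(1/2568) - 3993*(-1/1802) = 196*(1/2568) + 3993/1802 = 49/642 + 3993/1802 = 662951/289221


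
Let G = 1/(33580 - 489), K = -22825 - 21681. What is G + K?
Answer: -1472748045/33091 ≈ -44506.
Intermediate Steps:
K = -44506
G = 1/33091 ≈ 3.0220e-5
G + K = 1/33091 - 44506 = -1472748045/33091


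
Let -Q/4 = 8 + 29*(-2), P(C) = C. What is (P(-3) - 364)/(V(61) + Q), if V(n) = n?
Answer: -367/261 ≈ -1.4061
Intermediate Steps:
Q = 200 (Q = -4*(8 + 29*(-2)) = -4*(8 - 58) = -4*(-50) = 200)
(P(-3) - 364)/(V(61) + Q) = (-3 - 364)/(61 + 200) = -367/261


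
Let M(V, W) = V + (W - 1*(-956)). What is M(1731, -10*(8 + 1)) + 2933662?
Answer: 2936259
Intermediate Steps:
M(V, W) = 956 + V + W (M(V, W) = V + (W + 956) = V + (956 + W) = 956 + V + W)
M(1731, -10*(8 + 1)) + 2933662 = (956 + 1731 - 10*(8 + 1)) + 2933662 = (956 + 1731 - 10*9) + 2933662 = (956 + 1731 - 90) + 2933662 = 2597 + 2933662 = 2936259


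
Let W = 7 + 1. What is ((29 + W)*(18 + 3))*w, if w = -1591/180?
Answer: -412069/60 ≈ -6867.8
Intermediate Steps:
W = 8
w = -1591/180 (w = -1591*1/180 = -1591/180 ≈ -8.8389)
((29 + W)*(18 + 3))*w = ((29 + 8)*(18 + 3))*(-1591/180) = (37*21)*(-1591/180) = 777*(-1591/180) = -412069/60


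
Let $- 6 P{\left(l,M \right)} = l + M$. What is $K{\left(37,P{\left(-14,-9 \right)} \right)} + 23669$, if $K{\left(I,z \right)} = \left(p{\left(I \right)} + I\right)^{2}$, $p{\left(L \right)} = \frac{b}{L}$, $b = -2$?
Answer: $\frac{34271550}{1369} \approx 25034.0$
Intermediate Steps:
$p{\left(L \right)} = - \frac{2}{L}$
$P{\left(l,M \right)} = - \frac{M}{6} - \frac{l}{6}$ ($P{\left(l,M \right)} = - \frac{l + M}{6} = - \frac{M + l}{6} = - \frac{M}{6} - \frac{l}{6}$)
$K{\left(I,z \right)} = \left(I - \frac{2}{I}\right)^{2}$ ($K{\left(I,z \right)} = \left(- \frac{2}{I} + I\right)^{2} = \left(I - \frac{2}{I}\right)^{2}$)
$K{\left(37,P{\left(-14,-9 \right)} \right)} + 23669 = \frac{\left(-2 + 37^{2}\right)^{2}}{1369} + 23669 = \frac{\left(-2 + 1369\right)^{2}}{1369} + 23669 = \frac{1367^{2}}{1369} + 23669 = \frac{1}{1369} \cdot 1868689 + 23669 = \frac{1868689}{1369} + 23669 = \frac{34271550}{1369}$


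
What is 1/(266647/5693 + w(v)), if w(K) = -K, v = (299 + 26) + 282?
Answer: -5693/3189004 ≈ -0.0017852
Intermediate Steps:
v = 607 (v = 325 + 282 = 607)
1/(266647/5693 + w(v)) = 1/(266647/5693 - 1*607) = 1/(266647*(1/5693) - 607) = 1/(266647/5693 - 607) = 1/(-3189004/5693) = -5693/3189004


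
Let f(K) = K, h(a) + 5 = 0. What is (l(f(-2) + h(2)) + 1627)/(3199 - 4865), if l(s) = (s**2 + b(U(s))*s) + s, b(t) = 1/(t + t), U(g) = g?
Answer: -477/476 ≈ -1.0021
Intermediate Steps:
h(a) = -5 (h(a) = -5 + 0 = -5)
b(t) = 1/(2*t)
l(s) = 1/2 + s + s**2 (l(s) = (s**2 + (1/(2*s))*s) + s = (s**2 + 1/2) + s = (1/2 + s**2) + s = 1/2 + s + s**2)
(l(f(-2) + h(2)) + 1627)/(3199 - 4865) = ((1/2 + (-2 - 5) + (-2 - 5)**2) + 1627)/(3199 - 4865) = ((1/2 - 7 + (-7)**2) + 1627)/(-1666) = ((1/2 - 7 + 49) + 1627)*(-1/1666) = (85/2 + 1627)*(-1/1666) = (3339/2)*(-1/1666) = -477/476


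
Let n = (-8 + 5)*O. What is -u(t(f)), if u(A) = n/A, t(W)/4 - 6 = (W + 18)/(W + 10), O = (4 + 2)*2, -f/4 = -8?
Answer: 189/151 ≈ 1.2517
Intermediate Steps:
f = 32 (f = -4*(-8) = 32)
O = 12 (O = 6*2 = 12)
n = -36 (n = (-8 + 5)*12 = -3*12 = -36)
t(W) = 24 + 4*(18 + W)/(10 + W) (t(W) = 24 + 4*((W + 18)/(W + 10)) = 24 + 4*((18 + W)/(10 + W)) = 24 + 4*(18 + W)/(10 + W))
u(A) = -36/A
-u(t(f)) = -(-36)/(4*(78 + 7*32)/(10 + 32)) = -(-36)/(4*(78 + 224)/42) = -(-36)/(4*(1/42)*302) = -(-36)/604/21 = -(-36)*21/604 = -1*(-189/151) = 189/151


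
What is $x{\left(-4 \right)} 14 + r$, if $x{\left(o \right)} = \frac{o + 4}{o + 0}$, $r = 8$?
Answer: $8$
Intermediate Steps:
$x{\left(o \right)} = \frac{4 + o}{o}$
$x{\left(-4 \right)} 14 + r = \frac{4 - 4}{-4} \cdot 14 + 8 = \left(- \frac{1}{4}\right) 0 \cdot 14 + 8 = 0 \cdot 14 + 8 = 0 + 8 = 8$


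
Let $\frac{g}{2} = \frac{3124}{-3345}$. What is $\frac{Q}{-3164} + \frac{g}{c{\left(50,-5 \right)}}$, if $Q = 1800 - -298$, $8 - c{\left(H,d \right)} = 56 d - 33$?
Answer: $- \frac{1136242841}{1698664590} \approx -0.6689$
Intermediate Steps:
$c{\left(H,d \right)} = 41 - 56 d$ ($c{\left(H,d \right)} = 8 - \left(56 d - 33\right) = 8 - \left(-33 + 56 d\right) = 41 - 56 d$)
$g = - \frac{6248}{3345}$ ($g = 2 \frac{3124}{-3345} = 2 \cdot 3124 \left(- \frac{1}{3345}\right) = 2 \left(- \frac{3124}{3345}\right) = - \frac{6248}{3345} \approx -1.8679$)
$Q = 2098$ ($Q = 1800 + 298 = 2098$)
$\frac{Q}{-3164} + \frac{g}{c{\left(50,-5 \right)}} = \frac{2098}{-3164} - \frac{6248}{3345 \left(41 - -280\right)} = 2098 \left(- \frac{1}{3164}\right) - \frac{6248}{3345 \left(41 + 280\right)} = - \frac{1049}{1582} - \frac{6248}{3345 \cdot 321} = - \frac{1049}{1582} - \frac{6248}{1073745} = - \frac{1136242841}{1698664590}$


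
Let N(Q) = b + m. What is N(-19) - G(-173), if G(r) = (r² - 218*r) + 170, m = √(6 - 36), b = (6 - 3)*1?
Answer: -67810 + I*√30 ≈ -67810.0 + 5.4772*I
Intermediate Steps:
b = 3 (b = 3*1 = 3)
m = I*√30 (m = √(-30) = I*√30 ≈ 5.4772*I)
N(Q) = 3 + I*√30
G(r) = 170 + r² - 218*r
N(-19) - G(-173) = (3 + I*√30) - (170 + (-173)² - 218*(-173)) = (3 + I*√30) - (170 + 29929 + 37714) = (3 + I*√30) - 1*67813 = (3 + I*√30) - 67813 = -67810 + I*√30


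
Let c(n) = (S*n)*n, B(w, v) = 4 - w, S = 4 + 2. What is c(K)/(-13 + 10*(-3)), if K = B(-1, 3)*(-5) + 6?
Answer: -2166/43 ≈ -50.372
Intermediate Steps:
S = 6
K = -19 (K = (4 - 1*(-1))*(-5) + 6 = (4 + 1)*(-5) + 6 = 5*(-5) + 6 = -25 + 6 = -19)
c(n) = 6*n² (c(n) = (6*n)*n = 6*n²)
c(K)/(-13 + 10*(-3)) = (6*(-19)²)/(-13 + 10*(-3)) = (6*361)/(-13 - 30) = 2166/(-43) = 2166*(-1/43) = -2166/43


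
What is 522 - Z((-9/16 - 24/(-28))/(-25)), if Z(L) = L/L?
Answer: 521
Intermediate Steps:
Z(L) = 1
522 - Z((-9/16 - 24/(-28))/(-25)) = 522 - 1*1 = 522 - 1 = 521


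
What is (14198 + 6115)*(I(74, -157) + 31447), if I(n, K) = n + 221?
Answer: 644775246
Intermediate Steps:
I(n, K) = 221 + n
(14198 + 6115)*(I(74, -157) + 31447) = (14198 + 6115)*((221 + 74) + 31447) = 20313*(295 + 31447) = 20313*31742 = 644775246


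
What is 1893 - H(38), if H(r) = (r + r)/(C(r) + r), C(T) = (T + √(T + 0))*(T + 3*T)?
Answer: 43161987/22801 + 8*√38/22801 ≈ 1893.0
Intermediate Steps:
C(T) = 4*T*(T + √T) (C(T) = (T + √T)*(4*T) = 4*T*(T + √T))
H(r) = 2*r/(r + 4*r² + 4*r^(3/2)) (H(r) = (r + r)/((4*r² + 4*r^(3/2)) + r) = (2*r)/(r + 4*r² + 4*r^(3/2)) = 2*r/(r + 4*r² + 4*r^(3/2)))
1893 - H(38) = 1893 - 2*38/(38 + 4*38² + 4*38^(3/2)) = 1893 - 2*38/(38 + 4*1444 + 4*(38*√38)) = 1893 - 2*38/(38 + 5776 + 152*√38) = 1893 - 2*38/(5814 + 152*√38) = 1893 - 76/(5814 + 152*√38)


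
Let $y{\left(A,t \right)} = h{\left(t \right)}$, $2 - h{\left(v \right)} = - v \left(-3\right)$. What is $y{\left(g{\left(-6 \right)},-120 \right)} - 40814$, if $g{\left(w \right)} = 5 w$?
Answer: $-40452$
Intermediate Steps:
$h{\left(v \right)} = 2 - 3 v$ ($h{\left(v \right)} = 2 - - v \left(-3\right) = 2 - 3 v$)
$y{\left(A,t \right)} = 2 - 3 t$
$y{\left(g{\left(-6 \right)},-120 \right)} - 40814 = \left(2 - -360\right) - 40814 = \left(2 + 360\right) - 40814 = 362 - 40814 = -40452$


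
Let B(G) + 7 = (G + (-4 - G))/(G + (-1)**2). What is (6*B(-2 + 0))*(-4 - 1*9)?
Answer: 234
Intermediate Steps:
B(G) = -7 - 4/(1 + G) (B(G) = -7 + (G + (-4 - G))/(G + (-1)**2) = -7 - 4/(G + 1) = -7 - 4/(1 + G))
(6*B(-2 + 0))*(-4 - 1*9) = (6*((-11 - 7*(-2 + 0))/(1 + (-2 + 0))))*(-4 - 1*9) = (6*((-11 - 7*(-2))/(1 - 2)))*(-4 - 9) = (6*((-11 + 14)/(-1)))*(-13) = (6*(-1*3))*(-13) = (6*(-3))*(-13) = -18*(-13) = 234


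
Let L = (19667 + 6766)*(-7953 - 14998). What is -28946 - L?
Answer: 606634837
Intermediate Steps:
L = -606663783 (L = 26433*(-22951) = -606663783)
-28946 - L = -28946 - 1*(-606663783) = -28946 + 606663783 = 606634837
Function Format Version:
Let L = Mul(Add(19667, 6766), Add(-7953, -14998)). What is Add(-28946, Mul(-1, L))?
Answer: 606634837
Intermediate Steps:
L = -606663783 (L = Mul(26433, -22951) = -606663783)
Add(-28946, Mul(-1, L)) = Add(-28946, Mul(-1, -606663783)) = Add(-28946, 606663783) = 606634837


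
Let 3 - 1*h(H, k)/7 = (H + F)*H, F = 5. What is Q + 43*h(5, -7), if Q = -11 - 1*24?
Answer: -14182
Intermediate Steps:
h(H, k) = 21 - 7*H*(5 + H) (h(H, k) = 21 - 7*(H + 5)*H = 21 - 7*(5 + H)*H = 21 - 7*H*(5 + H))
Q = -35 (Q = -11 - 24 = -35)
Q + 43*h(5, -7) = -35 + 43*(21 - 35*5 - 7*5²) = -35 + 43*(21 - 175 - 7*25) = -35 + 43*(21 - 175 - 175) = -35 + 43*(-329) = -35 - 14147 = -14182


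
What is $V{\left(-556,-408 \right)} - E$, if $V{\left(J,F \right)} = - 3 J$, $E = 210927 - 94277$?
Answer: $-114982$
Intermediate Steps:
$E = 116650$ ($E = 210927 - 94277 = 116650$)
$V{\left(-556,-408 \right)} - E = \left(-3\right) \left(-556\right) - 116650 = 1668 - 116650 = -114982$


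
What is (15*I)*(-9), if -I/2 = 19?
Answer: 5130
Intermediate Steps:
I = -38 (I = -2*19 = -38)
(15*I)*(-9) = (15*(-38))*(-9) = -570*(-9) = 5130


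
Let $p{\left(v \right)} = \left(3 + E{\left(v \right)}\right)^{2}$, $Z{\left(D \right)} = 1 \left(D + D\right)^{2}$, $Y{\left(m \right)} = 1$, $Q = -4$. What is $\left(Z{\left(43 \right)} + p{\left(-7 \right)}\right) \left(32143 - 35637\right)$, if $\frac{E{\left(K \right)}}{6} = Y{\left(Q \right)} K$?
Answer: $-31155998$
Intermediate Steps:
$Z{\left(D \right)} = 4 D^{2}$ ($Z{\left(D \right)} = 1 \left(2 D\right)^{2} = 1 \cdot 4 D^{2} = 4 D^{2}$)
$E{\left(K \right)} = 6 K$ ($E{\left(K \right)} = 6 \cdot 1 K = 6 K$)
$p{\left(v \right)} = \left(3 + 6 v\right)^{2}$
$\left(Z{\left(43 \right)} + p{\left(-7 \right)}\right) \left(32143 - 35637\right) = \left(4 \cdot 43^{2} + 9 \left(1 + 2 \left(-7\right)\right)^{2}\right) \left(32143 - 35637\right) = \left(4 \cdot 1849 + 9 \left(1 - 14\right)^{2}\right) \left(-3494\right) = \left(7396 + 9 \left(-13\right)^{2}\right) \left(-3494\right) = \left(7396 + 9 \cdot 169\right) \left(-3494\right) = \left(7396 + 1521\right) \left(-3494\right) = 8917 \left(-3494\right) = -31155998$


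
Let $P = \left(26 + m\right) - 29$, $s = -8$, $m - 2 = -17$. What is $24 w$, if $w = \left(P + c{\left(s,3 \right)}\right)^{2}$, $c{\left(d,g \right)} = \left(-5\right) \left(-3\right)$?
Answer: $216$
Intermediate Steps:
$m = -15$ ($m = 2 - 17 = -15$)
$P = -18$ ($P = \left(26 - 15\right) - 29 = 11 - 29 = -18$)
$c{\left(d,g \right)} = 15$
$w = 9$ ($w = \left(-18 + 15\right)^{2} = \left(-3\right)^{2} = 9$)
$24 w = 24 \cdot 9 = 216$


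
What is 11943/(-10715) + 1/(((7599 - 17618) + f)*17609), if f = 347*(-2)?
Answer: -2252989837346/2021333500155 ≈ -1.1146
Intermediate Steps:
f = -694
11943/(-10715) + 1/(((7599 - 17618) + f)*17609) = 11943/(-10715) + 1/(((7599 - 17618) - 694)*17609) = 11943*(-1/10715) + (1/17609)/(-10019 - 694) = -11943/10715 + (1/17609)/(-10713) = -11943/10715 - 1/10713*1/17609 = -11943/10715 - 1/188645217 = -2252989837346/2021333500155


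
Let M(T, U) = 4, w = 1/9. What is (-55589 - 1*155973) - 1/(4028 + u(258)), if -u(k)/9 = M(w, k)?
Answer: -844555505/3992 ≈ -2.1156e+5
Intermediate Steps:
w = ⅑ ≈ 0.11111
u(k) = -36 (u(k) = -9*4 = -36)
(-55589 - 1*155973) - 1/(4028 + u(258)) = (-55589 - 1*155973) - 1/(4028 - 36) = (-55589 - 155973) - 1/3992 = -211562 - 1*1/3992 = -211562 - 1/3992 = -844555505/3992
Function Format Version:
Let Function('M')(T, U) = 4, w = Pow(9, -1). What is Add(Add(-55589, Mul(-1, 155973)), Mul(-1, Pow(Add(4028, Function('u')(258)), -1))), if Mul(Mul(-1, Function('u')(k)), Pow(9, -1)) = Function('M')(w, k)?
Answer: Rational(-844555505, 3992) ≈ -2.1156e+5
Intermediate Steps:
w = Rational(1, 9) ≈ 0.11111
Function('u')(k) = -36 (Function('u')(k) = Mul(-9, 4) = -36)
Add(Add(-55589, Mul(-1, 155973)), Mul(-1, Pow(Add(4028, Function('u')(258)), -1))) = Add(Add(-55589, Mul(-1, 155973)), Mul(-1, Pow(Add(4028, -36), -1))) = Add(Add(-55589, -155973), Mul(-1, Pow(3992, -1))) = Add(-211562, Mul(-1, Rational(1, 3992))) = Add(-211562, Rational(-1, 3992)) = Rational(-844555505, 3992)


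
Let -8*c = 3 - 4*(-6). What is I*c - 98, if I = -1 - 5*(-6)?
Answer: -1567/8 ≈ -195.88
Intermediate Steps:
c = -27/8 (c = -(3 - 4*(-6))/8 = -(3 + 24)/8 = -1/8*27 = -27/8 ≈ -3.3750)
I = 29 (I = -1 + 30 = 29)
I*c - 98 = 29*(-27/8) - 98 = -783/8 - 98 = -1567/8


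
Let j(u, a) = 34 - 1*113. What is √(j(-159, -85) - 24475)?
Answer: I*√24554 ≈ 156.7*I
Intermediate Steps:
j(u, a) = -79 (j(u, a) = 34 - 113 = -79)
√(j(-159, -85) - 24475) = √(-79 - 24475) = √(-24554) = I*√24554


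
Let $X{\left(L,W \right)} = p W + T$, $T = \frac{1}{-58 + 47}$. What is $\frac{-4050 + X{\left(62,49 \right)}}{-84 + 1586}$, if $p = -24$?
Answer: $- \frac{57487}{16522} \approx -3.4794$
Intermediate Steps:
$T = - \frac{1}{11}$ ($T = \frac{1}{-11} = - \frac{1}{11} \approx -0.090909$)
$X{\left(L,W \right)} = - \frac{1}{11} - 24 W$ ($X{\left(L,W \right)} = - 24 W - \frac{1}{11} = - \frac{1}{11} - 24 W$)
$\frac{-4050 + X{\left(62,49 \right)}}{-84 + 1586} = \frac{-4050 - \frac{12937}{11}}{-84 + 1586} = \frac{-4050 - \frac{12937}{11}}{1502} = \left(-4050 - \frac{12937}{11}\right) \frac{1}{1502} = \left(- \frac{57487}{11}\right) \frac{1}{1502} = - \frac{57487}{16522}$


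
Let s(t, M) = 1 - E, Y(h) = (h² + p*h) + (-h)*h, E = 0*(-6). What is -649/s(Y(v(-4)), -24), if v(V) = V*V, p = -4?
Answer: -649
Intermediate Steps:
v(V) = V²
E = 0
Y(h) = -4*h (Y(h) = (h² - 4*h) + (-h)*h = (h² - 4*h) - h² = -4*h)
s(t, M) = 1 (s(t, M) = 1 - 1*0 = 1 + 0 = 1)
-649/s(Y(v(-4)), -24) = -649/1 = -649*1 = -649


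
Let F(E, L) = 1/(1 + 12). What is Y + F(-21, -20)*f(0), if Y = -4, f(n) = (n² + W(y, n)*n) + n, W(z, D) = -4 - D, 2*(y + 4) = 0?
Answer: -4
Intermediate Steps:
y = -4 (y = -4 + (½)*0 = -4 + 0 = -4)
f(n) = n + n² + n*(-4 - n) (f(n) = (n² + (-4 - n)*n) + n = (n² + n*(-4 - n)) + n = n + n² + n*(-4 - n))
F(E, L) = 1/13
Y + F(-21, -20)*f(0) = -4 + (-3*0)/13 = -4 + (1/13)*0 = -4 + 0 = -4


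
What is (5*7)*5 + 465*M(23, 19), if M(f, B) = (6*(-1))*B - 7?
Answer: -56090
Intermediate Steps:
M(f, B) = -7 - 6*B (M(f, B) = -6*B - 7 = -7 - 6*B)
(5*7)*5 + 465*M(23, 19) = (5*7)*5 + 465*(-7 - 6*19) = 35*5 + 465*(-7 - 114) = 175 + 465*(-121) = 175 - 56265 = -56090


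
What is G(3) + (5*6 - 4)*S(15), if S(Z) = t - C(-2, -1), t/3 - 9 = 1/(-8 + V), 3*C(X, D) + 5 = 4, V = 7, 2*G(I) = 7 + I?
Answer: 1913/3 ≈ 637.67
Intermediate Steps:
G(I) = 7/2 + I/2 (G(I) = (7 + I)/2 = 7/2 + I/2)
C(X, D) = -1/3 (C(X, D) = -5/3 + (1/3)*4 = -5/3 + 4/3 = -1/3)
t = 24 (t = 27 + 3/(-8 + 7) = 27 + 3/(-1) = 27 + 3*(-1) = 27 - 3 = 24)
S(Z) = 73/3 (S(Z) = 24 - 1*(-1/3) = 24 + 1/3 = 73/3)
G(3) + (5*6 - 4)*S(15) = (7/2 + (1/2)*3) + (5*6 - 4)*(73/3) = (7/2 + 3/2) + (30 - 4)*(73/3) = 5 + 26*(73/3) = 5 + 1898/3 = 1913/3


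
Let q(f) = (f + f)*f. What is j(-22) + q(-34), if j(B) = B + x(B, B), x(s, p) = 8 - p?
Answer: 2320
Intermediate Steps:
q(f) = 2*f**2 (q(f) = (2*f)*f = 2*f**2)
j(B) = 8 (j(B) = B + (8 - B) = 8)
j(-22) + q(-34) = 8 + 2*(-34)**2 = 8 + 2*1156 = 8 + 2312 = 2320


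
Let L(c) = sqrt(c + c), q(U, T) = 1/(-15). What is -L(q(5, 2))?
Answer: -I*sqrt(30)/15 ≈ -0.36515*I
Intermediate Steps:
q(U, T) = -1/15
L(c) = sqrt(2)*sqrt(c) (L(c) = sqrt(2*c) = sqrt(2)*sqrt(c))
-L(q(5, 2)) = -sqrt(2)*sqrt(-1/15) = -sqrt(2)*I*sqrt(15)/15 = -I*sqrt(30)/15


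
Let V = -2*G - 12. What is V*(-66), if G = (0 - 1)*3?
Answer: 396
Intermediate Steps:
G = -3 (G = -1*3 = -3)
V = -6 (V = -2*(-3) - 12 = 6 - 12 = -6)
V*(-66) = -6*(-66) = 396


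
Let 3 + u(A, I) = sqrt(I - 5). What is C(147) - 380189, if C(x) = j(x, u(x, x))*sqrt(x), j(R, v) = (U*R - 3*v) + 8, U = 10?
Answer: -380189 - 21*sqrt(426) + 10409*sqrt(3) ≈ -3.6259e+5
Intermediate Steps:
u(A, I) = -3 + sqrt(-5 + I) (u(A, I) = -3 + sqrt(I - 5) = -3 + sqrt(-5 + I))
j(R, v) = 8 - 3*v + 10*R (j(R, v) = (10*R - 3*v) + 8 = (-3*v + 10*R) + 8 = 8 - 3*v + 10*R)
C(x) = sqrt(x)*(17 - 3*sqrt(-5 + x) + 10*x) (C(x) = (8 - 3*(-3 + sqrt(-5 + x)) + 10*x)*sqrt(x) = (8 + (9 - 3*sqrt(-5 + x)) + 10*x)*sqrt(x) = (17 - 3*sqrt(-5 + x) + 10*x)*sqrt(x) = sqrt(x)*(17 - 3*sqrt(-5 + x) + 10*x))
C(147) - 380189 = sqrt(147)*(17 - 3*sqrt(-5 + 147) + 10*147) - 380189 = (7*sqrt(3))*(17 - 3*sqrt(142) + 1470) - 380189 = (7*sqrt(3))*(1487 - 3*sqrt(142)) - 380189 = 7*sqrt(3)*(1487 - 3*sqrt(142)) - 380189 = -380189 + 7*sqrt(3)*(1487 - 3*sqrt(142))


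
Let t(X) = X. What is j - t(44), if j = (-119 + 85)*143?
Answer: -4906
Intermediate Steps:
j = -4862 (j = -34*143 = -4862)
j - t(44) = -4862 - 1*44 = -4862 - 44 = -4906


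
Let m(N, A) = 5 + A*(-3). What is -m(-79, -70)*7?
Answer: -1505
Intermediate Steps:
m(N, A) = 5 - 3*A
-m(-79, -70)*7 = -(5 - 3*(-70))*7 = -(5 + 210)*7 = -1*215*7 = -215*7 = -1505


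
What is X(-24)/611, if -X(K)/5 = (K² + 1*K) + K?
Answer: -2640/611 ≈ -4.3208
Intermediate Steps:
X(K) = -10*K - 5*K² (X(K) = -5*((K² + 1*K) + K) = -5*((K² + K) + K) = -5*((K + K²) + K) = -5*(K² + 2*K) = -10*K - 5*K²)
X(-24)/611 = -5*(-24)*(2 - 24)/611 = -5*(-24)*(-22)*(1/611) = -2640*1/611 = -2640/611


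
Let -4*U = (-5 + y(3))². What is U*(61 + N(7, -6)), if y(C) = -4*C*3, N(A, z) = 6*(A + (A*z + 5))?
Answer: 200039/4 ≈ 50010.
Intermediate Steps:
N(A, z) = 30 + 6*A + 6*A*z (N(A, z) = 6*(A + (5 + A*z)) = 6*(5 + A + A*z) = 30 + 6*A + 6*A*z)
y(C) = -12*C
U = -1681/4 (U = -(-5 - 12*3)²/4 = -(-5 - 36)²/4 = -¼*(-41)² = -¼*1681 = -1681/4 ≈ -420.25)
U*(61 + N(7, -6)) = -1681*(61 + (30 + 6*7 + 6*7*(-6)))/4 = -1681*(61 + (30 + 42 - 252))/4 = -1681*(61 - 180)/4 = -1681/4*(-119) = 200039/4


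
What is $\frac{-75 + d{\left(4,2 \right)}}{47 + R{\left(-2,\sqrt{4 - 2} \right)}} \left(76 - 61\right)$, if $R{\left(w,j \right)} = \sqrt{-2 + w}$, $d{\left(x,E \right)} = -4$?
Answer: $- \frac{55695}{2213} + \frac{2370 i}{2213} \approx -25.167 + 1.0709 i$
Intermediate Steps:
$\frac{-75 + d{\left(4,2 \right)}}{47 + R{\left(-2,\sqrt{4 - 2} \right)}} \left(76 - 61\right) = \frac{-75 - 4}{47 + \sqrt{-2 - 2}} \left(76 - 61\right) = - \frac{79}{47 + \sqrt{-4}} \cdot 15 = - \frac{79}{47 + 2 i} 15 = - 79 \frac{47 - 2 i}{2213} \cdot 15 = - \frac{79 \left(47 - 2 i\right)}{2213} \cdot 15 = - \frac{1185 \left(47 - 2 i\right)}{2213}$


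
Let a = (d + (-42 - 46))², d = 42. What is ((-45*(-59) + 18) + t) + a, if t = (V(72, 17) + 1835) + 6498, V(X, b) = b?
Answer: 13139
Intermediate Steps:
a = 2116 (a = (42 + (-42 - 46))² = (42 - 88)² = (-46)² = 2116)
t = 8350 (t = (17 + 1835) + 6498 = 1852 + 6498 = 8350)
((-45*(-59) + 18) + t) + a = ((-45*(-59) + 18) + 8350) + 2116 = ((2655 + 18) + 8350) + 2116 = (2673 + 8350) + 2116 = 11023 + 2116 = 13139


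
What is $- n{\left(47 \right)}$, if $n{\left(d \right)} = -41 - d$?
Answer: $88$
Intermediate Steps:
$- n{\left(47 \right)} = - (-41 - 47) = \left(-1\right) \left(-88\right) = 88$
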